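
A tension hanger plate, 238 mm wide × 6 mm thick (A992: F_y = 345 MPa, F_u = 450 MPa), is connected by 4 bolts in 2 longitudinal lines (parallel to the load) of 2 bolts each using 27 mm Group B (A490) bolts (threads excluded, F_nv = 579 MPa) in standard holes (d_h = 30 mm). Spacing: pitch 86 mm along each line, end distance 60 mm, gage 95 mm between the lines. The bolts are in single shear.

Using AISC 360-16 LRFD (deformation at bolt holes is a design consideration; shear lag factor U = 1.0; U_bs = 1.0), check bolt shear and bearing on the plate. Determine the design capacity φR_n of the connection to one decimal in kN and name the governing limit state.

Bolt shear: A_b = π(27)²/4 = 572.56 mm². φR_n = 0.75 × 579 × 572.56 × 4 × 1 = 994.5 kN.
Bearing (6 mm plate, F_u = 450 MPa): end bolts L_c = 60 − 30/2 = 45, R_n = min(1.2×45×6×450, 2.4×27×6×450) = 145.8 kN/bolt; interior L_c = 86 − 30 = 56, R_n = 174.96 kN/bolt. φR_n = 0.75 × (2×145.8 + 2×174.96) = 481.1 kN.
Governing: min(994.5, 481.1) = 481.1 kN → bearing.

481.1 kN (bearing governs)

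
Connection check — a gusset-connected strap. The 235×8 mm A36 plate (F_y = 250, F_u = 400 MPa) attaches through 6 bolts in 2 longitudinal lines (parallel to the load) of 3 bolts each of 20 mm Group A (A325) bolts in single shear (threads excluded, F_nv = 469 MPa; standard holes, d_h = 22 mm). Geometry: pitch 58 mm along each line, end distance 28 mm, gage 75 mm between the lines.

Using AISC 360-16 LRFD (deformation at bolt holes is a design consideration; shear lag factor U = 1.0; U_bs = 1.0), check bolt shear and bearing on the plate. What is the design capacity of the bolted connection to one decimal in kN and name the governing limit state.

Bolt shear: A_b = π(20)²/4 = 314.16 mm². φR_n = 0.75 × 469 × 314.16 × 6 × 1 = 663.0 kN.
Bearing (8 mm plate, F_u = 400 MPa): end bolts L_c = 28 − 22/2 = 17, R_n = min(1.2×17×8×400, 2.4×20×8×400) = 65.28 kN/bolt; interior L_c = 58 − 22 = 36, R_n = 138.24 kN/bolt. φR_n = 0.75 × (2×65.28 + 4×138.24) = 512.6 kN.
Governing: min(663.0, 512.6) = 512.6 kN → bearing.

512.6 kN (bearing governs)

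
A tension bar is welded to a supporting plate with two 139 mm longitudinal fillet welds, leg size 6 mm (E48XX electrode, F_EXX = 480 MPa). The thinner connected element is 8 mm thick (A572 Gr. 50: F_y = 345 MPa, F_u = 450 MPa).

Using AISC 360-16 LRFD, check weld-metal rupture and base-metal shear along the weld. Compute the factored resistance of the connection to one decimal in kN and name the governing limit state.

Weld metal: throat = 0.707×6 = 4.242 mm, L = 2×139 = 278 mm. φR_n = 0.75 × 0.6 × 480 × 4.242 × 278 = 254.7 kN.
Base metal shear (8 mm plate): yield φR_n = 1.0×0.6×345×8×278 = 460.4 kN; rupture φR_n = 0.75×0.6×450×8×278 = 450.4 kN; take 450.4 kN (rupture).
Governing: min(254.7, 450.4) = 254.7 kN → weld metal.

254.7 kN (weld metal governs)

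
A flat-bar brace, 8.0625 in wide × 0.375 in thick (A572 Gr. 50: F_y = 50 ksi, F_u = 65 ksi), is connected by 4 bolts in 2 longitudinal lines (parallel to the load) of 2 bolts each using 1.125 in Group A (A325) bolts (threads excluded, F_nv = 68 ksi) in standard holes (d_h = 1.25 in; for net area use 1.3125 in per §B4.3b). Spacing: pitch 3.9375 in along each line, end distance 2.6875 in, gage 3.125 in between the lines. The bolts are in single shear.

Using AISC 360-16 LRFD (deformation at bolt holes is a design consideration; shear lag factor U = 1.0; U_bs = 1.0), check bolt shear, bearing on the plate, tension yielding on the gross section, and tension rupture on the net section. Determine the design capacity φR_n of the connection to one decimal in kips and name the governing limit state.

99.4 kips (net-section rupture governs)

Bolt shear: A_b = π(1.125)²/4 = 0.99402 in². φR_n = 0.75 × 68 × 0.99402 × 4 × 1 = 202.8 kips.
Bearing (0.375 in plate, F_u = 65 ksi): end bolts L_c = 2.6875 − 1.25/2 = 2.0625, R_n = min(1.2×2.0625×0.375×65, 2.4×1.125×0.375×65) = 60.328 kips/bolt; interior L_c = 3.9375 − 1.25 = 2.6875, R_n = 65.813 kips/bolt. φR_n = 0.75 × (2×60.328 + 2×65.813) = 189.2 kips.
Tension yield (gross): A_g = 8.0625×0.375 = 3.0234 in². φR_n = 0.90 × 50 × 3.0234 = 136.1 kips.
Tension rupture (net): A_n = (8.0625 − 2×1.3125)×0.375 = 2.0391 in² (U = 1.0, A_e = A_n). φR_n = 0.75 × 65 × 2.0391 = 99.4 kips.
Governing: min(202.8, 189.2, 136.1, 99.4) = 99.4 kips → net-section rupture.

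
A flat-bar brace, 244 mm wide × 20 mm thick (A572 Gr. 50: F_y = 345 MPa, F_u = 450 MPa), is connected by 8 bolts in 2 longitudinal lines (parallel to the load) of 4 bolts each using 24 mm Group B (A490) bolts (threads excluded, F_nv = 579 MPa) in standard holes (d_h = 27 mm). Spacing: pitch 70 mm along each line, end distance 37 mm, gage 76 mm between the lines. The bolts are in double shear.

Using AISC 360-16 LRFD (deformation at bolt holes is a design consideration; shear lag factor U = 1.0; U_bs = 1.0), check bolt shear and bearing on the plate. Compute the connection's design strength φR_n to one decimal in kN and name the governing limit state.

2470.5 kN (bearing governs)

Bolt shear: A_b = π(24)²/4 = 452.39 mm². φR_n = 0.75 × 579 × 452.39 × 8 × 2 = 3143.2 kN.
Bearing (20 mm plate, F_u = 450 MPa): end bolts L_c = 37 − 27/2 = 23.5, R_n = min(1.2×23.5×20×450, 2.4×24×20×450) = 253.8 kN/bolt; interior L_c = 70 − 27 = 43, R_n = 464.4 kN/bolt. φR_n = 0.75 × (2×253.8 + 6×464.4) = 2470.5 kN.
Governing: min(3143.2, 2470.5) = 2470.5 kN → bearing.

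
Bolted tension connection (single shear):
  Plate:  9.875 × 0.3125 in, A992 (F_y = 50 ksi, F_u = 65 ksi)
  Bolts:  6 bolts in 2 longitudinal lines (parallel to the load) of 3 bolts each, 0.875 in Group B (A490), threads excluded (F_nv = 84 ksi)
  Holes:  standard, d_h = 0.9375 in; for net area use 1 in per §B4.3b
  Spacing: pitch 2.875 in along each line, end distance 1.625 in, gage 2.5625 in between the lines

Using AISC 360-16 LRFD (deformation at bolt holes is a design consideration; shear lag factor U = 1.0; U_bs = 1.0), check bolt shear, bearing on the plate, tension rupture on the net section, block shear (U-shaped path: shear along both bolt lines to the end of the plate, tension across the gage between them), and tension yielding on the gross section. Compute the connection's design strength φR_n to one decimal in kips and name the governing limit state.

Bolt shear: A_b = π(0.875)²/4 = 0.60132 in². φR_n = 0.75 × 84 × 0.60132 × 6 × 1 = 227.3 kips.
Bearing (0.3125 in plate, F_u = 65 ksi): end bolts L_c = 1.625 − 0.9375/2 = 1.15625, R_n = min(1.2×1.15625×0.3125×65, 2.4×0.875×0.3125×65) = 28.184 kips/bolt; interior L_c = 2.875 − 0.9375 = 1.9375, R_n = 42.656 kips/bolt. φR_n = 0.75 × (2×28.184 + 4×42.656) = 170.2 kips.
Tension rupture (net): A_n = (9.875 − 2×1)×0.3125 = 2.4609 in² (U = 1.0, A_e = A_n). φR_n = 0.75 × 65 × 2.4609 = 120.0 kips.
Block shear: shear path 2×[1.625+2×2.875] = 2×7.375 in, A_gv = 4.6094, A_nv = 2×(7.375 − 2.5×1)×0.3125 = 3.0469 in²; tension across gage: (2.5625 − 1×1)×0.3125 = 0.48828 in². R_n = min(0.6×65×3.0469, 0.6×50×4.6094) + 1.0×65×0.48828 = min(118.83, 138.28) + 31.738 = 150.57 kips. φR_n = 0.75 × 150.57 = 112.9 kips.
Tension yield (gross): A_g = 9.875×0.3125 = 3.0859 in². φR_n = 0.90 × 50 × 3.0859 = 138.9 kips.
Governing: min(227.3, 170.2, 120.0, 112.9, 138.9) = 112.9 kips → block shear.

112.9 kips (block shear governs)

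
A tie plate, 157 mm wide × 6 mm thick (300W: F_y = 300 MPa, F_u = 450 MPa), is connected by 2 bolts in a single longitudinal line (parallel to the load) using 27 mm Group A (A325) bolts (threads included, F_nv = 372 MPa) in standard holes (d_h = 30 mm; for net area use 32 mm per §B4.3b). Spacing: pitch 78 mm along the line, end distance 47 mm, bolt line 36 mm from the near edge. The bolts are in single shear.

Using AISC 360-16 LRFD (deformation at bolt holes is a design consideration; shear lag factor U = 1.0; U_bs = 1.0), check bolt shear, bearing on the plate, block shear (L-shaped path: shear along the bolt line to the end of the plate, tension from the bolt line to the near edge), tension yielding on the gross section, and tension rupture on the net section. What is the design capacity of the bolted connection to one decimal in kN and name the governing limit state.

Bolt shear: A_b = π(27)²/4 = 572.56 mm². φR_n = 0.75 × 372 × 572.56 × 2 × 1 = 319.5 kN.
Bearing (6 mm plate, F_u = 450 MPa): end bolts L_c = 47 − 30/2 = 32, R_n = min(1.2×32×6×450, 2.4×27×6×450) = 103.68 kN/bolt; interior L_c = 78 − 30 = 48, R_n = 155.52 kN/bolt. φR_n = 0.75 × (1×103.68 + 1×155.52) = 194.4 kN.
Block shear: shear path 1×[47+1×78] = 1×125 mm, A_gv = 750, A_nv = 1×(125 − 1.5×32)×6 = 462 mm²; tension to near edge: (36 − 0.5×32)×6 = 120 mm². R_n = min(0.6×450×462, 0.6×300×750) + 1.0×450×120 = min(124.74, 135) + 54 = 178.74 kN. φR_n = 0.75 × 178.74 = 134.1 kN.
Tension yield (gross): A_g = 157×6 = 942 mm². φR_n = 0.90 × 300 × 942 = 254.3 kN.
Tension rupture (net): A_n = (157 − 1×32)×6 = 750 mm² (U = 1.0, A_e = A_n). φR_n = 0.75 × 450 × 750 = 253.1 kN.
Governing: min(319.5, 194.4, 134.1, 254.3, 253.1) = 134.1 kN → block shear.

134.1 kN (block shear governs)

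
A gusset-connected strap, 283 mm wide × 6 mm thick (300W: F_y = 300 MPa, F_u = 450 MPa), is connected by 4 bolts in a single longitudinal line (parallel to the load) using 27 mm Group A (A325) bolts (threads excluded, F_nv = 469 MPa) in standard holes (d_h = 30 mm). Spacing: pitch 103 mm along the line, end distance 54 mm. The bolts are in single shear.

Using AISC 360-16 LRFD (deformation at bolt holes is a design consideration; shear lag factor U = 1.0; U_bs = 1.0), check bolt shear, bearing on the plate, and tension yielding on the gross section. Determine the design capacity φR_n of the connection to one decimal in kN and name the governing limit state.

458.5 kN (gross-section yield governs)

Bolt shear: A_b = π(27)²/4 = 572.56 mm². φR_n = 0.75 × 469 × 572.56 × 4 × 1 = 805.6 kN.
Bearing (6 mm plate, F_u = 450 MPa): end bolts L_c = 54 − 30/2 = 39, R_n = min(1.2×39×6×450, 2.4×27×6×450) = 126.36 kN/bolt; interior L_c = 103 − 30 = 73, R_n = 174.96 kN/bolt. φR_n = 0.75 × (1×126.36 + 3×174.96) = 488.4 kN.
Tension yield (gross): A_g = 283×6 = 1698 mm². φR_n = 0.90 × 300 × 1698 = 458.5 kN.
Governing: min(805.6, 488.4, 458.5) = 458.5 kN → gross-section yield.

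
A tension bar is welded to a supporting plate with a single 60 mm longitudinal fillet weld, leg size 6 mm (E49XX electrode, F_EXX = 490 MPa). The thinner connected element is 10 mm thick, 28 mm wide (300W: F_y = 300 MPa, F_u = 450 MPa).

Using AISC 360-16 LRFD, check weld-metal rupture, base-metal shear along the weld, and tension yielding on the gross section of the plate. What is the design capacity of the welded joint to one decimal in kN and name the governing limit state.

56.1 kN (weld metal governs)

Weld metal: throat = 0.707×6 = 4.242 mm, L = 60 mm. φR_n = 0.75 × 0.6 × 490 × 4.242 × 60 = 56.1 kN.
Base metal shear (10 mm plate): yield φR_n = 1.0×0.6×300×10×60 = 108.0 kN; rupture φR_n = 0.75×0.6×450×10×60 = 121.5 kN; take 108.0 kN (yield).
Tension yield (gross): A_g = 28×10 = 280 mm². φR_n = 0.90 × 300 × 280 = 75.6 kN.
Governing: min(56.1, 108.0, 75.6) = 56.1 kN → weld metal.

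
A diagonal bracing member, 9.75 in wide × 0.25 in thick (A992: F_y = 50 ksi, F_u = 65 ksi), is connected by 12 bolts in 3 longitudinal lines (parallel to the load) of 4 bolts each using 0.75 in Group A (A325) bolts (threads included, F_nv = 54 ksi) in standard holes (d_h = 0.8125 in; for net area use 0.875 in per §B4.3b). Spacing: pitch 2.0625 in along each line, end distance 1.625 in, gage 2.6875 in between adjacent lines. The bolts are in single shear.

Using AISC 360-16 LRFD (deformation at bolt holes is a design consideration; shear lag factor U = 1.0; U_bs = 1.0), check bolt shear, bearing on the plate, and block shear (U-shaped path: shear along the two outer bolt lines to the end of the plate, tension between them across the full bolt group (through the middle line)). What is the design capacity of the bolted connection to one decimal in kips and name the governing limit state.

113.6 kips (block shear governs)

Bolt shear: A_b = π(0.75)²/4 = 0.44179 in². φR_n = 0.75 × 54 × 0.44179 × 12 × 1 = 214.7 kips.
Bearing (0.25 in plate, F_u = 65 ksi): end bolts L_c = 1.625 − 0.8125/2 = 1.21875, R_n = min(1.2×1.21875×0.25×65, 2.4×0.75×0.25×65) = 23.766 kips/bolt; interior L_c = 2.0625 − 0.8125 = 1.25, R_n = 24.375 kips/bolt. φR_n = 0.75 × (3×23.766 + 9×24.375) = 218.0 kips.
Block shear: shear path 2×[1.625+3×2.0625] = 2×7.8125 in, A_gv = 3.9063, A_nv = 2×(7.8125 − 3.5×0.875)×0.25 = 2.375 in²; tension across gage: (5.375 − 2×0.875)×0.25 = 0.90625 in². R_n = min(0.6×65×2.375, 0.6×50×3.9063) + 1.0×65×0.90625 = min(92.625, 117.19) + 58.906 = 151.53 kips. φR_n = 0.75 × 151.53 = 113.6 kips.
Governing: min(214.7, 218.0, 113.6) = 113.6 kips → block shear.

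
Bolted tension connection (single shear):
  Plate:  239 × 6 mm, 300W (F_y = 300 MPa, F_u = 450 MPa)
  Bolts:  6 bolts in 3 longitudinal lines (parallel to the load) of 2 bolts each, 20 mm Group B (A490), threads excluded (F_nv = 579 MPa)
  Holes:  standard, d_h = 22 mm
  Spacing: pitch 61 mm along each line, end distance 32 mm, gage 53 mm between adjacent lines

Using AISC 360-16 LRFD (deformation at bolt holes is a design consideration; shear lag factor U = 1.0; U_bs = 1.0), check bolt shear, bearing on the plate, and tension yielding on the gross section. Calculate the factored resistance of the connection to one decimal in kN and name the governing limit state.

387.2 kN (gross-section yield governs)

Bolt shear: A_b = π(20)²/4 = 314.16 mm². φR_n = 0.75 × 579 × 314.16 × 6 × 1 = 818.5 kN.
Bearing (6 mm plate, F_u = 450 MPa): end bolts L_c = 32 − 22/2 = 21, R_n = min(1.2×21×6×450, 2.4×20×6×450) = 68.04 kN/bolt; interior L_c = 61 − 22 = 39, R_n = 126.36 kN/bolt. φR_n = 0.75 × (3×68.04 + 3×126.36) = 437.4 kN.
Tension yield (gross): A_g = 239×6 = 1434 mm². φR_n = 0.90 × 300 × 1434 = 387.2 kN.
Governing: min(818.5, 437.4, 387.2) = 387.2 kN → gross-section yield.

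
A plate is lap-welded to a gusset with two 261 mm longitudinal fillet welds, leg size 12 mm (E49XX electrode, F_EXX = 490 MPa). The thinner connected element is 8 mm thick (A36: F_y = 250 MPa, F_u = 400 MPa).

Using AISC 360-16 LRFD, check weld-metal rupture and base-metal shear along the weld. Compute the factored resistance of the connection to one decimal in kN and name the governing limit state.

Weld metal: throat = 0.707×12 = 8.484 mm, L = 2×261 = 522 mm. φR_n = 0.75 × 0.6 × 490 × 8.484 × 522 = 976.5 kN.
Base metal shear (8 mm plate): yield φR_n = 1.0×0.6×250×8×522 = 626.4 kN; rupture φR_n = 0.75×0.6×400×8×522 = 751.7 kN; take 626.4 kN (yield).
Governing: min(976.5, 626.4) = 626.4 kN → base-metal shear.

626.4 kN (base-metal shear governs)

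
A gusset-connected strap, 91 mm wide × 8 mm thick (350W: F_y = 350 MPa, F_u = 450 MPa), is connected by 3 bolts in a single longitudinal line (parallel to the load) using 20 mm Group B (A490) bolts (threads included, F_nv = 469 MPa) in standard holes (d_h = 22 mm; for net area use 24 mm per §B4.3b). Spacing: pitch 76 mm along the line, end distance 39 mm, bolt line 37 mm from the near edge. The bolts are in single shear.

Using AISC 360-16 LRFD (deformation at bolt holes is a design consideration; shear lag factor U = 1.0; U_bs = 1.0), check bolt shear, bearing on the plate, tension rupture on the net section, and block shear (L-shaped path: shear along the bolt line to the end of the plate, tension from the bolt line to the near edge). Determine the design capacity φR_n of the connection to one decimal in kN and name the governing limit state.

180.9 kN (net-section rupture governs)

Bolt shear: A_b = π(20)²/4 = 314.16 mm². φR_n = 0.75 × 469 × 314.16 × 3 × 1 = 331.5 kN.
Bearing (8 mm plate, F_u = 450 MPa): end bolts L_c = 39 − 22/2 = 28, R_n = min(1.2×28×8×450, 2.4×20×8×450) = 120.96 kN/bolt; interior L_c = 76 − 22 = 54, R_n = 172.8 kN/bolt. φR_n = 0.75 × (1×120.96 + 2×172.8) = 349.9 kN.
Tension rupture (net): A_n = (91 − 1×24)×8 = 536 mm² (U = 1.0, A_e = A_n). φR_n = 0.75 × 450 × 536 = 180.9 kN.
Block shear: shear path 1×[39+2×76] = 1×191 mm, A_gv = 1528, A_nv = 1×(191 − 2.5×24)×8 = 1048 mm²; tension to near edge: (37 − 0.5×24)×8 = 200 mm². R_n = min(0.6×450×1048, 0.6×350×1528) + 1.0×450×200 = min(282.96, 320.88) + 90 = 372.96 kN. φR_n = 0.75 × 372.96 = 279.7 kN.
Governing: min(331.5, 349.9, 180.9, 279.7) = 180.9 kN → net-section rupture.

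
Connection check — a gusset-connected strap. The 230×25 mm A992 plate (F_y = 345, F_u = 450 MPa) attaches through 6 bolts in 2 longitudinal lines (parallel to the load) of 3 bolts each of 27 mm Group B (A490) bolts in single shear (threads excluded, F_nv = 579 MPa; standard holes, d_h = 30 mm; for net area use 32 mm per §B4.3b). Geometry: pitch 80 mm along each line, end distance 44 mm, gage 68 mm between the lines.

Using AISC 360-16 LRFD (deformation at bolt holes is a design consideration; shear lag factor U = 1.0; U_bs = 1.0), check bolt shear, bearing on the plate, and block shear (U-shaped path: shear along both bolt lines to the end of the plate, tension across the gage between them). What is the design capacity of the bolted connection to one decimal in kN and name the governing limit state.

Bolt shear: A_b = π(27)²/4 = 572.56 mm². φR_n = 0.75 × 579 × 572.56 × 6 × 1 = 1491.8 kN.
Bearing (25 mm plate, F_u = 450 MPa): end bolts L_c = 44 − 30/2 = 29, R_n = min(1.2×29×25×450, 2.4×27×25×450) = 391.5 kN/bolt; interior L_c = 80 − 30 = 50, R_n = 675 kN/bolt. φR_n = 0.75 × (2×391.5 + 4×675) = 2612.3 kN.
Block shear: shear path 2×[44+2×80] = 2×204 mm, A_gv = 10200, A_nv = 2×(204 − 2.5×32)×25 = 6200 mm²; tension across gage: (68 − 1×32)×25 = 900 mm². R_n = min(0.6×450×6200, 0.6×345×10200) + 1.0×450×900 = min(1674, 2111.4) + 405 = 2079 kN. φR_n = 0.75 × 2079 = 1559.3 kN.
Governing: min(1491.8, 2612.3, 1559.3) = 1491.8 kN → bolt shear.

1491.8 kN (bolt shear governs)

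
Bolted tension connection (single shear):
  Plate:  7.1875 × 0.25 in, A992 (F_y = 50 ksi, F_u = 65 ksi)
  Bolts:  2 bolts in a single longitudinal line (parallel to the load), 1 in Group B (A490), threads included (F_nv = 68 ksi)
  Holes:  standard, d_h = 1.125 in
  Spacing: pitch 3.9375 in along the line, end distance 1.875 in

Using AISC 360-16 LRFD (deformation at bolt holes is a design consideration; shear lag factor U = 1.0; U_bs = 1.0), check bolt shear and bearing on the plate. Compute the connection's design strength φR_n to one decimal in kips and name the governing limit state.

48.4 kips (bearing governs)

Bolt shear: A_b = π(1)²/4 = 0.7854 in². φR_n = 0.75 × 68 × 0.7854 × 2 × 1 = 80.1 kips.
Bearing (0.25 in plate, F_u = 65 ksi): end bolts L_c = 1.875 − 1.125/2 = 1.3125, R_n = min(1.2×1.3125×0.25×65, 2.4×1×0.25×65) = 25.594 kips/bolt; interior L_c = 3.9375 − 1.125 = 2.8125, R_n = 39 kips/bolt. φR_n = 0.75 × (1×25.594 + 1×39) = 48.4 kips.
Governing: min(80.1, 48.4) = 48.4 kips → bearing.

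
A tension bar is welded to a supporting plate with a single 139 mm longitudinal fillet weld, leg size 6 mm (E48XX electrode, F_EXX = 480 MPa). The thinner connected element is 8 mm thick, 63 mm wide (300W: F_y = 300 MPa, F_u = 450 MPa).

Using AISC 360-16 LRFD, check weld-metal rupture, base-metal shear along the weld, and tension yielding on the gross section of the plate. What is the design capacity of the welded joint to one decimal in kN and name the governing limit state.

Weld metal: throat = 0.707×6 = 4.242 mm, L = 139 mm. φR_n = 0.75 × 0.6 × 480 × 4.242 × 139 = 127.4 kN.
Base metal shear (8 mm plate): yield φR_n = 1.0×0.6×300×8×139 = 200.2 kN; rupture φR_n = 0.75×0.6×450×8×139 = 225.2 kN; take 200.2 kN (yield).
Tension yield (gross): A_g = 63×8 = 504 mm². φR_n = 0.90 × 300 × 504 = 136.1 kN.
Governing: min(127.4, 200.2, 136.1) = 127.4 kN → weld metal.

127.4 kN (weld metal governs)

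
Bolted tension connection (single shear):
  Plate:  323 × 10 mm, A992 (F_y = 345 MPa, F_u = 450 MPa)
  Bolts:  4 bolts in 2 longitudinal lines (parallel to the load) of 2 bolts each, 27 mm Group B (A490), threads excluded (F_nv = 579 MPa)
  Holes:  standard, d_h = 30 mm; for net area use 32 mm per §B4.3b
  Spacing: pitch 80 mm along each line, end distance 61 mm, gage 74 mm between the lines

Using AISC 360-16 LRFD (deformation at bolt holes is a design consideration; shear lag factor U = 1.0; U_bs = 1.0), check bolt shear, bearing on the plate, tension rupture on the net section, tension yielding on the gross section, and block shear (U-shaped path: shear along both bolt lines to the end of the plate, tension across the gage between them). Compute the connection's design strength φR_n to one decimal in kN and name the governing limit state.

Bolt shear: A_b = π(27)²/4 = 572.56 mm². φR_n = 0.75 × 579 × 572.56 × 4 × 1 = 994.5 kN.
Bearing (10 mm plate, F_u = 450 MPa): end bolts L_c = 61 − 30/2 = 46, R_n = min(1.2×46×10×450, 2.4×27×10×450) = 248.4 kN/bolt; interior L_c = 80 − 30 = 50, R_n = 270 kN/bolt. φR_n = 0.75 × (2×248.4 + 2×270) = 777.6 kN.
Tension rupture (net): A_n = (323 − 2×32)×10 = 2590 mm² (U = 1.0, A_e = A_n). φR_n = 0.75 × 450 × 2590 = 874.1 kN.
Tension yield (gross): A_g = 323×10 = 3230 mm². φR_n = 0.90 × 345 × 3230 = 1002.9 kN.
Block shear: shear path 2×[61+1×80] = 2×141 mm, A_gv = 2820, A_nv = 2×(141 − 1.5×32)×10 = 1860 mm²; tension across gage: (74 − 1×32)×10 = 420 mm². R_n = min(0.6×450×1860, 0.6×345×2820) + 1.0×450×420 = min(502.2, 583.74) + 189 = 691.2 kN. φR_n = 0.75 × 691.2 = 518.4 kN.
Governing: min(994.5, 777.6, 874.1, 1002.9, 518.4) = 518.4 kN → block shear.

518.4 kN (block shear governs)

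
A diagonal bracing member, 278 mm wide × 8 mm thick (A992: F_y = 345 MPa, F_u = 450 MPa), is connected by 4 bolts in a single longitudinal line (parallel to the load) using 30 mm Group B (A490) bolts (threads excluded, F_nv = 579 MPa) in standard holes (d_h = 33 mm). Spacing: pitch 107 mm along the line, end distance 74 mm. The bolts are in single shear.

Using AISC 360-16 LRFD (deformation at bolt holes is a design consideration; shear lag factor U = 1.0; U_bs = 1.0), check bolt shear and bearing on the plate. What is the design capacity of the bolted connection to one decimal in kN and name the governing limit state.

Bolt shear: A_b = π(30)²/4 = 706.86 mm². φR_n = 0.75 × 579 × 706.86 × 4 × 1 = 1227.8 kN.
Bearing (8 mm plate, F_u = 450 MPa): end bolts L_c = 74 − 33/2 = 57.5, R_n = min(1.2×57.5×8×450, 2.4×30×8×450) = 248.4 kN/bolt; interior L_c = 107 − 33 = 74, R_n = 259.2 kN/bolt. φR_n = 0.75 × (1×248.4 + 3×259.2) = 769.5 kN.
Governing: min(1227.8, 769.5) = 769.5 kN → bearing.

769.5 kN (bearing governs)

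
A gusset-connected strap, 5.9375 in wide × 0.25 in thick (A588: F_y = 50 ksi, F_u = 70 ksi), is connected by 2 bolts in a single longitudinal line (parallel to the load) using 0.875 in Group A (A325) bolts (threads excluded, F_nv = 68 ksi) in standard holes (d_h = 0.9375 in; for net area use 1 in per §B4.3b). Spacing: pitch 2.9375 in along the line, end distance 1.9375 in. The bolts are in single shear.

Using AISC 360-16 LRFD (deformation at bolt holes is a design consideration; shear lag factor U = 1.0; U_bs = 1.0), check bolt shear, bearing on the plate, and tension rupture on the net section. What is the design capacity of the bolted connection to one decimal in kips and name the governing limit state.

Bolt shear: A_b = π(0.875)²/4 = 0.60132 in². φR_n = 0.75 × 68 × 0.60132 × 2 × 1 = 61.3 kips.
Bearing (0.25 in plate, F_u = 70 ksi): end bolts L_c = 1.9375 − 0.9375/2 = 1.46875, R_n = min(1.2×1.46875×0.25×70, 2.4×0.875×0.25×70) = 30.844 kips/bolt; interior L_c = 2.9375 − 0.9375 = 2, R_n = 36.75 kips/bolt. φR_n = 0.75 × (1×30.844 + 1×36.75) = 50.7 kips.
Tension rupture (net): A_n = (5.9375 − 1×1)×0.25 = 1.2344 in² (U = 1.0, A_e = A_n). φR_n = 0.75 × 70 × 1.2344 = 64.8 kips.
Governing: min(61.3, 50.7, 64.8) = 50.7 kips → bearing.

50.7 kips (bearing governs)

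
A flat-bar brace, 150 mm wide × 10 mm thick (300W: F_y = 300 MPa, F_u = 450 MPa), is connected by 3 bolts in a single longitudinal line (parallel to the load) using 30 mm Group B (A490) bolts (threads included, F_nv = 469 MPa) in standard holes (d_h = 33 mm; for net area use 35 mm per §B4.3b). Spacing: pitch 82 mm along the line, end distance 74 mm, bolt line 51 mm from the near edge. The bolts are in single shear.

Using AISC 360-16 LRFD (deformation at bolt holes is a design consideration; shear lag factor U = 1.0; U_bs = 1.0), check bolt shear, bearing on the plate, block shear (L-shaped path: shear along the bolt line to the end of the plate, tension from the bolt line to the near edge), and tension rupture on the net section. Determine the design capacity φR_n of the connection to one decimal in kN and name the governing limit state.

Bolt shear: A_b = π(30)²/4 = 706.86 mm². φR_n = 0.75 × 469 × 706.86 × 3 × 1 = 745.9 kN.
Bearing (10 mm plate, F_u = 450 MPa): end bolts L_c = 74 − 33/2 = 57.5, R_n = min(1.2×57.5×10×450, 2.4×30×10×450) = 310.5 kN/bolt; interior L_c = 82 − 33 = 49, R_n = 264.6 kN/bolt. φR_n = 0.75 × (1×310.5 + 2×264.6) = 629.8 kN.
Block shear: shear path 1×[74+2×82] = 1×238 mm, A_gv = 2380, A_nv = 1×(238 − 2.5×35)×10 = 1505 mm²; tension to near edge: (51 − 0.5×35)×10 = 335 mm². R_n = min(0.6×450×1505, 0.6×300×2380) + 1.0×450×335 = min(406.35, 428.4) + 150.75 = 557.1 kN. φR_n = 0.75 × 557.1 = 417.8 kN.
Tension rupture (net): A_n = (150 − 1×35)×10 = 1150 mm² (U = 1.0, A_e = A_n). φR_n = 0.75 × 450 × 1150 = 388.1 kN.
Governing: min(745.9, 629.8, 417.8, 388.1) = 388.1 kN → net-section rupture.

388.1 kN (net-section rupture governs)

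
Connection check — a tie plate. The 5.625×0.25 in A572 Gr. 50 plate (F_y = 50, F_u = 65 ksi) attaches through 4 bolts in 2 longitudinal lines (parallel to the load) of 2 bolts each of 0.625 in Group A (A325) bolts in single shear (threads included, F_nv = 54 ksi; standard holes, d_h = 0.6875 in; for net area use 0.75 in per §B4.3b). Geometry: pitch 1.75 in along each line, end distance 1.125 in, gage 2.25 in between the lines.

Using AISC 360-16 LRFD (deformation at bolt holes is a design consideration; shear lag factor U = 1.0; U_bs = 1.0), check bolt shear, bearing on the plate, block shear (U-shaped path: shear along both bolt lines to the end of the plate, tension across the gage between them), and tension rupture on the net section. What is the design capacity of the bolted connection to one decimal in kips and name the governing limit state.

Bolt shear: A_b = π(0.625)²/4 = 0.3068 in². φR_n = 0.75 × 54 × 0.3068 × 4 × 1 = 49.7 kips.
Bearing (0.25 in plate, F_u = 65 ksi): end bolts L_c = 1.125 − 0.6875/2 = 0.78125, R_n = min(1.2×0.78125×0.25×65, 2.4×0.625×0.25×65) = 15.234 kips/bolt; interior L_c = 1.75 − 0.6875 = 1.0625, R_n = 20.719 kips/bolt. φR_n = 0.75 × (2×15.234 + 2×20.719) = 53.9 kips.
Block shear: shear path 2×[1.125+1×1.75] = 2×2.875 in, A_gv = 1.4375, A_nv = 2×(2.875 − 1.5×0.75)×0.25 = 0.875 in²; tension across gage: (2.25 − 1×0.75)×0.25 = 0.375 in². R_n = min(0.6×65×0.875, 0.6×50×1.4375) + 1.0×65×0.375 = min(34.125, 43.125) + 24.375 = 58.5 kips. φR_n = 0.75 × 58.5 = 43.9 kips.
Tension rupture (net): A_n = (5.625 − 2×0.75)×0.25 = 1.0313 in² (U = 1.0, A_e = A_n). φR_n = 0.75 × 65 × 1.0313 = 50.3 kips.
Governing: min(49.7, 53.9, 43.9, 50.3) = 43.9 kips → block shear.

43.9 kips (block shear governs)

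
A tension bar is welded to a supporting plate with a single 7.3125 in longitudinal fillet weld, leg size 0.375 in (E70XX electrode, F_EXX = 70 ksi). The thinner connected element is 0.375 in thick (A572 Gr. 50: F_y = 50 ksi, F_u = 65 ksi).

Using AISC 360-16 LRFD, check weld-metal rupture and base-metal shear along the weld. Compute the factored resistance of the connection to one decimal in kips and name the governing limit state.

Weld metal: throat = 0.707×0.375 = 0.26513 in, L = 7.3125 in. φR_n = 0.75 × 0.6 × 70 × 0.26513 × 7.3125 = 61.1 kips.
Base metal shear (0.375 in plate): yield φR_n = 1.0×0.6×50×0.375×7.3125 = 82.3 kips; rupture φR_n = 0.75×0.6×65×0.375×7.3125 = 80.2 kips; take 80.2 kips (rupture).
Governing: min(61.1, 80.2) = 61.1 kips → weld metal.

61.1 kips (weld metal governs)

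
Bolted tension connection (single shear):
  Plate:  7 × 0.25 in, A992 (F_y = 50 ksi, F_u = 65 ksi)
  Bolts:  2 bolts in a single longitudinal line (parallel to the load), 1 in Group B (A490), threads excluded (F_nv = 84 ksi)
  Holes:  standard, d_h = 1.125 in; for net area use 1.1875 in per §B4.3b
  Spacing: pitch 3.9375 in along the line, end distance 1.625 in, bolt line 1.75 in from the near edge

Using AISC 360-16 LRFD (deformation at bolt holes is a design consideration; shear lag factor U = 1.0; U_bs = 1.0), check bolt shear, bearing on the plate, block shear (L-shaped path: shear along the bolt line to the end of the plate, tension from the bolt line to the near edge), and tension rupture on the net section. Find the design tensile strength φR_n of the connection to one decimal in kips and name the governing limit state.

Bolt shear: A_b = π(1)²/4 = 0.7854 in². φR_n = 0.75 × 84 × 0.7854 × 2 × 1 = 99.0 kips.
Bearing (0.25 in plate, F_u = 65 ksi): end bolts L_c = 1.625 − 1.125/2 = 1.0625, R_n = min(1.2×1.0625×0.25×65, 2.4×1×0.25×65) = 20.719 kips/bolt; interior L_c = 3.9375 − 1.125 = 2.8125, R_n = 39 kips/bolt. φR_n = 0.75 × (1×20.719 + 1×39) = 44.8 kips.
Block shear: shear path 1×[1.625+1×3.9375] = 1×5.5625 in, A_gv = 1.3906, A_nv = 1×(5.5625 − 1.5×1.1875)×0.25 = 0.94531 in²; tension to near edge: (1.75 − 0.5×1.1875)×0.25 = 0.28906 in². R_n = min(0.6×65×0.94531, 0.6×50×1.3906) + 1.0×65×0.28906 = min(36.867, 41.718) + 18.789 = 55.656 kips. φR_n = 0.75 × 55.656 = 41.7 kips.
Tension rupture (net): A_n = (7 − 1×1.1875)×0.25 = 1.4531 in² (U = 1.0, A_e = A_n). φR_n = 0.75 × 65 × 1.4531 = 70.8 kips.
Governing: min(99.0, 44.8, 41.7, 70.8) = 41.7 kips → block shear.

41.7 kips (block shear governs)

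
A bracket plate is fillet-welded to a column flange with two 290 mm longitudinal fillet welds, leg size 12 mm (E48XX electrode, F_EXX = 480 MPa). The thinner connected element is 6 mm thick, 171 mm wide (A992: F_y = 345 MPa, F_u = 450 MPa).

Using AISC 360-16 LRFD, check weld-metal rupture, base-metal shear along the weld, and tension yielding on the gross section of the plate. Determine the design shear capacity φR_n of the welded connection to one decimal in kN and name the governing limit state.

Weld metal: throat = 0.707×12 = 8.484 mm, L = 2×290 = 580 mm. φR_n = 0.75 × 0.6 × 480 × 8.484 × 580 = 1062.9 kN.
Base metal shear (6 mm plate): yield φR_n = 1.0×0.6×345×6×580 = 720.4 kN; rupture φR_n = 0.75×0.6×450×6×580 = 704.7 kN; take 704.7 kN (rupture).
Tension yield (gross): A_g = 171×6 = 1026 mm². φR_n = 0.90 × 345 × 1026 = 318.6 kN.
Governing: min(1062.9, 704.7, 318.6) = 318.6 kN → gross-section yield.

318.6 kN (gross-section yield governs)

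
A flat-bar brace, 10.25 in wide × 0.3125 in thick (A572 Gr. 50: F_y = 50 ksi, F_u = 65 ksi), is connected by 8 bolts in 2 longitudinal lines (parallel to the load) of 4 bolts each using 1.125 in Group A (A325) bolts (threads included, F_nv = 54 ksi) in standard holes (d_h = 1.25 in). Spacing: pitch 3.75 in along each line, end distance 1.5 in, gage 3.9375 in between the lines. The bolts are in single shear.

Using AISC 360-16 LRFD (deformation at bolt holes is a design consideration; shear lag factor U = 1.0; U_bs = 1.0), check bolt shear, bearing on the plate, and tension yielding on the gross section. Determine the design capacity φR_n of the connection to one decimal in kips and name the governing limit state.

Bolt shear: A_b = π(1.125)²/4 = 0.99402 in². φR_n = 0.75 × 54 × 0.99402 × 8 × 1 = 322.1 kips.
Bearing (0.3125 in plate, F_u = 65 ksi): end bolts L_c = 1.5 − 1.25/2 = 0.875, R_n = min(1.2×0.875×0.3125×65, 2.4×1.125×0.3125×65) = 21.328 kips/bolt; interior L_c = 3.75 − 1.25 = 2.5, R_n = 54.844 kips/bolt. φR_n = 0.75 × (2×21.328 + 6×54.844) = 278.8 kips.
Tension yield (gross): A_g = 10.25×0.3125 = 3.2031 in². φR_n = 0.90 × 50 × 3.2031 = 144.1 kips.
Governing: min(322.1, 278.8, 144.1) = 144.1 kips → gross-section yield.

144.1 kips (gross-section yield governs)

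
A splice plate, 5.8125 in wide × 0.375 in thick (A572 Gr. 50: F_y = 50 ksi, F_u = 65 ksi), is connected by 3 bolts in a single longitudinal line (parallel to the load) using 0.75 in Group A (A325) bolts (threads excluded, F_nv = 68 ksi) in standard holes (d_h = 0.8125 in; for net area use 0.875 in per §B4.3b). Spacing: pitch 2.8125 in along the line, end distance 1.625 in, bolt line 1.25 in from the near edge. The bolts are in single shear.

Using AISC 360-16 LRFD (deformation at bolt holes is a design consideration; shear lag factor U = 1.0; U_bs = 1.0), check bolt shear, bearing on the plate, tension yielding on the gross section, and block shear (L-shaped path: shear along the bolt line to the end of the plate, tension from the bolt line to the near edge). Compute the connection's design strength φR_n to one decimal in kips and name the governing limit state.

67.6 kips (bolt shear governs)

Bolt shear: A_b = π(0.75)²/4 = 0.44179 in². φR_n = 0.75 × 68 × 0.44179 × 3 × 1 = 67.6 kips.
Bearing (0.375 in plate, F_u = 65 ksi): end bolts L_c = 1.625 − 0.8125/2 = 1.21875, R_n = min(1.2×1.21875×0.375×65, 2.4×0.75×0.375×65) = 35.648 kips/bolt; interior L_c = 2.8125 − 0.8125 = 2, R_n = 43.875 kips/bolt. φR_n = 0.75 × (1×35.648 + 2×43.875) = 92.5 kips.
Tension yield (gross): A_g = 5.8125×0.375 = 2.1797 in². φR_n = 0.90 × 50 × 2.1797 = 98.1 kips.
Block shear: shear path 1×[1.625+2×2.8125] = 1×7.25 in, A_gv = 2.7188, A_nv = 1×(7.25 − 2.5×0.875)×0.375 = 1.8984 in²; tension to near edge: (1.25 − 0.5×0.875)×0.375 = 0.30469 in². R_n = min(0.6×65×1.8984, 0.6×50×2.7188) + 1.0×65×0.30469 = min(74.038, 81.564) + 19.805 = 93.843 kips. φR_n = 0.75 × 93.843 = 70.4 kips.
Governing: min(67.6, 92.5, 98.1, 70.4) = 67.6 kips → bolt shear.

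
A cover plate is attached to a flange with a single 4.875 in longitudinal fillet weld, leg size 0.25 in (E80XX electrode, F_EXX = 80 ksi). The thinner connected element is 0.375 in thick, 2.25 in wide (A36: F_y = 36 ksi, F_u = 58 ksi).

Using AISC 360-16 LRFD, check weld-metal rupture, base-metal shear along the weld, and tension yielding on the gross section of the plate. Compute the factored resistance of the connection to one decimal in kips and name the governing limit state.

27.3 kips (gross-section yield governs)

Weld metal: throat = 0.707×0.25 = 0.17675 in, L = 4.875 in. φR_n = 0.75 × 0.6 × 80 × 0.17675 × 4.875 = 31.0 kips.
Base metal shear (0.375 in plate): yield φR_n = 1.0×0.6×36×0.375×4.875 = 39.5 kips; rupture φR_n = 0.75×0.6×58×0.375×4.875 = 47.7 kips; take 39.5 kips (yield).
Tension yield (gross): A_g = 2.25×0.375 = 0.84375 in². φR_n = 0.90 × 36 × 0.84375 = 27.3 kips.
Governing: min(31.0, 39.5, 27.3) = 27.3 kips → gross-section yield.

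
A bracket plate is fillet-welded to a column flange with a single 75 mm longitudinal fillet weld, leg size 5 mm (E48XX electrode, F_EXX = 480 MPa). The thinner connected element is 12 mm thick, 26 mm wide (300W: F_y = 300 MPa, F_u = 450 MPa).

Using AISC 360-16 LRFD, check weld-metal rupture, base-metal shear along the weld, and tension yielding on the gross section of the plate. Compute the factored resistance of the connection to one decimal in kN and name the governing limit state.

Weld metal: throat = 0.707×5 = 3.535 mm, L = 75 mm. φR_n = 0.75 × 0.6 × 480 × 3.535 × 75 = 57.3 kN.
Base metal shear (12 mm plate): yield φR_n = 1.0×0.6×300×12×75 = 162.0 kN; rupture φR_n = 0.75×0.6×450×12×75 = 182.3 kN; take 162.0 kN (yield).
Tension yield (gross): A_g = 26×12 = 312 mm². φR_n = 0.90 × 300 × 312 = 84.2 kN.
Governing: min(57.3, 162.0, 84.2) = 57.3 kN → weld metal.

57.3 kN (weld metal governs)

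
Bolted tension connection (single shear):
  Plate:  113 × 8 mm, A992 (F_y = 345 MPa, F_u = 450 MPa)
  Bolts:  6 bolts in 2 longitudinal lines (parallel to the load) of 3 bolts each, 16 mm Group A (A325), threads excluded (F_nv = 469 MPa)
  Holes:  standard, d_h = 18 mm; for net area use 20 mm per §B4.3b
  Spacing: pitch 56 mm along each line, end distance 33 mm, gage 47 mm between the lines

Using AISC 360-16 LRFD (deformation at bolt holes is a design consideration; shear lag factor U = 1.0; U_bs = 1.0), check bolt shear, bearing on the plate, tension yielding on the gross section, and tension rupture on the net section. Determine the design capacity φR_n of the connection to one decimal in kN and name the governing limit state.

Bolt shear: A_b = π(16)²/4 = 201.06 mm². φR_n = 0.75 × 469 × 201.06 × 6 × 1 = 424.3 kN.
Bearing (8 mm plate, F_u = 450 MPa): end bolts L_c = 33 − 18/2 = 24, R_n = min(1.2×24×8×450, 2.4×16×8×450) = 103.68 kN/bolt; interior L_c = 56 − 18 = 38, R_n = 138.24 kN/bolt. φR_n = 0.75 × (2×103.68 + 4×138.24) = 570.2 kN.
Tension yield (gross): A_g = 113×8 = 904 mm². φR_n = 0.90 × 345 × 904 = 280.7 kN.
Tension rupture (net): A_n = (113 − 2×20)×8 = 584 mm² (U = 1.0, A_e = A_n). φR_n = 0.75 × 450 × 584 = 197.1 kN.
Governing: min(424.3, 570.2, 280.7, 197.1) = 197.1 kN → net-section rupture.

197.1 kN (net-section rupture governs)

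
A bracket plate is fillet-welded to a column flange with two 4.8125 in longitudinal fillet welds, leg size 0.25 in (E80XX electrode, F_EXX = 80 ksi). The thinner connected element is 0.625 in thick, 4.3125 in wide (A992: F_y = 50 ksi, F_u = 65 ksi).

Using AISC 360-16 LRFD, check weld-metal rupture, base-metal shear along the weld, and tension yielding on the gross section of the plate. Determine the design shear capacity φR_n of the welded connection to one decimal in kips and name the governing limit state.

Weld metal: throat = 0.707×0.25 = 0.17675 in, L = 2×4.8125 = 9.625 in. φR_n = 0.75 × 0.6 × 80 × 0.17675 × 9.625 = 61.2 kips.
Base metal shear (0.625 in plate): yield φR_n = 1.0×0.6×50×0.625×9.625 = 180.5 kips; rupture φR_n = 0.75×0.6×65×0.625×9.625 = 176.0 kips; take 176.0 kips (rupture).
Tension yield (gross): A_g = 4.3125×0.625 = 2.6953 in². φR_n = 0.90 × 50 × 2.6953 = 121.3 kips.
Governing: min(61.2, 176.0, 121.3) = 61.2 kips → weld metal.

61.2 kips (weld metal governs)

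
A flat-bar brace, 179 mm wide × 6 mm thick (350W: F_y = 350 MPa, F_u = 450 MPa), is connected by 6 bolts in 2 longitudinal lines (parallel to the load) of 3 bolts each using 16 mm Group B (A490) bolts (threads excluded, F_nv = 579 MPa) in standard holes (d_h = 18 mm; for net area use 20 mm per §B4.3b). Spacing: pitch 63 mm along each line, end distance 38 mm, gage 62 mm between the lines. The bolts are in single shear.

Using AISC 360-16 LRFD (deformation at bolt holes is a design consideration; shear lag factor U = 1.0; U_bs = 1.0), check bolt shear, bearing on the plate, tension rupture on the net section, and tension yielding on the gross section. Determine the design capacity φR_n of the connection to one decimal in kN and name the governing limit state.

Bolt shear: A_b = π(16)²/4 = 201.06 mm². φR_n = 0.75 × 579 × 201.06 × 6 × 1 = 523.9 kN.
Bearing (6 mm plate, F_u = 450 MPa): end bolts L_c = 38 − 18/2 = 29, R_n = min(1.2×29×6×450, 2.4×16×6×450) = 93.96 kN/bolt; interior L_c = 63 − 18 = 45, R_n = 103.68 kN/bolt. φR_n = 0.75 × (2×93.96 + 4×103.68) = 452.0 kN.
Tension rupture (net): A_n = (179 − 2×20)×6 = 834 mm² (U = 1.0, A_e = A_n). φR_n = 0.75 × 450 × 834 = 281.5 kN.
Tension yield (gross): A_g = 179×6 = 1074 mm². φR_n = 0.90 × 350 × 1074 = 338.3 kN.
Governing: min(523.9, 452.0, 281.5, 338.3) = 281.5 kN → net-section rupture.

281.5 kN (net-section rupture governs)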